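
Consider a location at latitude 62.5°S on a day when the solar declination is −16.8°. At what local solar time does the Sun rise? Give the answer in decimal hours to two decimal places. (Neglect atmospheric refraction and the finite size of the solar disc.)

−tan φ tan δ = −(-1.9210)(-0.3019) = -0.5799; H_s = arccos(-0.5799) = 125.44°.
Sunrise is at 12 − H_s/15 = 12 − 8.363 = 3.637 h local solar time.

3.64 h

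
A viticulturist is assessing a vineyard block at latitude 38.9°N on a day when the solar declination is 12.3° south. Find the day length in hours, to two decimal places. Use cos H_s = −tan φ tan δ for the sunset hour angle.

10.65 hours

cos H_s = −tan(38.9°) · tan(-12.3°) = 0.1759, so H_s = arccos(0.1759) = 79.87°.
Day length = 2 H_s / 15° h⁻¹ = 159.74° / 15 = 10.649 h.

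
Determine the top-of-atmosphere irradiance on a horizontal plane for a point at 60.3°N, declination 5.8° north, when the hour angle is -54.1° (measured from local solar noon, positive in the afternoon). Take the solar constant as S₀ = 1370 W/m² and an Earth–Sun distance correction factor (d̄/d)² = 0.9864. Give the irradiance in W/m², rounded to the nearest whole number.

cos θ_z = sin(60.3°) sin(5.8°) + cos(60.3°) cos(5.8°) cos(-54.10°) = 0.0878 + 0.2890 = 0.3768.
Top-of-atmosphere irradiance = S₀ (d̄/d)² cos θ_z = 1370 × 0.9864 × 0.3768 = 509.20 W/m².

509 W/m²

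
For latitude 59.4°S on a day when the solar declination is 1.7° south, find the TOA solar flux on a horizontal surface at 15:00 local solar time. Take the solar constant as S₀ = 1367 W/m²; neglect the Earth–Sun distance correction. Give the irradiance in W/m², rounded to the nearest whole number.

527 W/m²

Hour angle H = 15° × (15 − 12) = 45.00°.
With φ = -59.4°, δ = -1.7°, H = 45.00°: sin φ sin δ = 0.0255, cos φ cos δ cos H = 0.3598, so cos θ_z = 0.3853.
Top-of-atmosphere irradiance = S₀ cos θ_z = 1367 × 0.3853 = 526.71 W/m².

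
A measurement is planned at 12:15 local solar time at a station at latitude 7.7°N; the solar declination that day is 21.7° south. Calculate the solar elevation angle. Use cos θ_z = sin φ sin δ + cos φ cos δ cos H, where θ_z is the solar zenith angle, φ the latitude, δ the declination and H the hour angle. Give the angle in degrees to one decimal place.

Hour angle H = 15° × (12.25 − 12) = 3.75°.
cos θ_z = sin φ sin δ + cos φ cos δ cos H = (0.1340)(-0.3697) + (0.9910)(0.9291)(0.9979) = 0.8693.
θ_z = arccos(0.8693) = 29.62°, so the elevation is 90° − 29.62° = 60.38°.

60.4°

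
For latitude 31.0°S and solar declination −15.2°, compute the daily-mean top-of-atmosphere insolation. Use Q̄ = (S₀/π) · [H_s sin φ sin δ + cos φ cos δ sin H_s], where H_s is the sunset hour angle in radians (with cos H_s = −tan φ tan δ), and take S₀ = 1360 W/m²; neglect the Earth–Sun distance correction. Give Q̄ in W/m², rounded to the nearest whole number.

455 W/m²

cos H_s = −tan(-31.0°) · tan(-15.2°) = -0.1633, so H_s = arccos(-0.1633) = 99.40°. In radians, H_s = 1.7349.
H_s sin φ sin δ = 1.7349 × -0.5150 × -0.2622 = 0.2343.
cos φ cos δ sin H_s = 0.8572 × 0.9650 × 0.9866 = 0.8161.
Q̄ = (1360/π) × (0.2343 + 0.8161) = 432.90 × 1.0504 = 454.72 W/m².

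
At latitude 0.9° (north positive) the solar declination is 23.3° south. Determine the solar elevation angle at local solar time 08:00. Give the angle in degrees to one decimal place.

Hour angle H = 15° × (8 − 12) = -60.00°.
With φ = 0.9°, δ = -23.3°, H = -60.00°: sin φ sin δ = -0.0062, cos φ cos δ cos H = 0.4592, so cos θ_z = 0.4530.
θ_z = arccos(0.4530) = 63.06°, so the elevation is 90° − 63.06° = 26.94°.

26.9°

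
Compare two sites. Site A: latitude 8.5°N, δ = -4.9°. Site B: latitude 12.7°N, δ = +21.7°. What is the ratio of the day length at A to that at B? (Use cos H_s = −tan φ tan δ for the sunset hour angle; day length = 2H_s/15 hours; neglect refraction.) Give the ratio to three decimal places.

0.938

A: H_s = arccos(−tan 8.5° · tan -4.9°) = 89.27°, so 2H_s/15 = 11.9027 h.
B: H_s = arccos(−tan 12.7° · tan 21.7°) = 95.15°, so 2H_s/15 = 12.6867 h.
Ratio A/B = 11.9027 / 12.6867 = 0.9382.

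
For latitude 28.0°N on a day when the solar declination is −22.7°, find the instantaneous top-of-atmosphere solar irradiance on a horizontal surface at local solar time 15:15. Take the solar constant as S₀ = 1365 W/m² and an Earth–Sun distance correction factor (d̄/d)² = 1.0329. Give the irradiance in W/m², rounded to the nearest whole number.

Hour angle H = 15° × (15.25 − 12) = 48.75°.
cos θ_z = sin(28.0°) sin(-22.7°) + cos(28.0°) cos(-22.7°) cos(48.75°) = -0.1812 + 0.5371 = 0.3559.
Top-of-atmosphere irradiance = S₀ (d̄/d)² cos θ_z = 1365 × 1.0329 × 0.3559 = 501.79 W/m².

502 W/m²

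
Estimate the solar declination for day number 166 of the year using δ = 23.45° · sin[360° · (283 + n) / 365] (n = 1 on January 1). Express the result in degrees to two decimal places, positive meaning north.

360 × (283 + 166) / 365 = 442.849°; sin(442.849°) = 0.9922.
δ = 23.45 × 0.9922 = 23.267° ≈ +23.27°.

+23.27°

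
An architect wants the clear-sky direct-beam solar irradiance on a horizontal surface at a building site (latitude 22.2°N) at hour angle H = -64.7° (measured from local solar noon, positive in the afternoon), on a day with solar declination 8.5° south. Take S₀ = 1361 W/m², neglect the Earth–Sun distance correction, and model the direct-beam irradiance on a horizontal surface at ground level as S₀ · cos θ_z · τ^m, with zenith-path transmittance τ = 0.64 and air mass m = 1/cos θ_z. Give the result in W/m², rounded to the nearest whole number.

With φ = 22.2°, δ = -8.5°, H = -64.70°: sin φ sin δ = -0.0558, cos φ cos δ cos H = 0.3913, so cos θ_z = 0.3355.
Air mass m = 1/cos θ_z = 1/0.3355 = 2.981; τ^m = 0.64^2.981 = 0.2644.
Surface direct beam = 1361 × 0.3355 × 0.2644 = 120.73 W/m².

121 W/m²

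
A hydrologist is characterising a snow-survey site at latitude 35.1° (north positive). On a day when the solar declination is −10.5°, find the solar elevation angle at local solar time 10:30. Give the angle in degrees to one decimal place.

Hour angle H = 15° × (10.5 − 12) = -22.50°.
With φ = 35.1°, δ = -10.5°, H = -22.50°: sin φ sin δ = -0.1048, cos φ cos δ cos H = 0.7432, so cos θ_z = 0.6384.
θ_z = arccos(0.6384) = 50.33°, so the elevation is 90° − 50.33° = 39.67°.

39.7°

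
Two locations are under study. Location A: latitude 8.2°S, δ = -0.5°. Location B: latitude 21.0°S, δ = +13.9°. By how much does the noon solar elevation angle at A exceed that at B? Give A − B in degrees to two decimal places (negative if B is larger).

+27.20°

A: 90° − |-8.2 − (-0.5)| = 82.30°.
B: 90° − |-21.0 − (13.9)| = 55.10°.
A − B = 82.30 − 55.10 = 27.20°.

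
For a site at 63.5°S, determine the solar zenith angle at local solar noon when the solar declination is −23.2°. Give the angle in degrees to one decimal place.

At local solar noon the hour angle is zero, so the zenith angle is |φ − δ| = |-63.5° − (-23.2°)| = 40.3°.

40.3°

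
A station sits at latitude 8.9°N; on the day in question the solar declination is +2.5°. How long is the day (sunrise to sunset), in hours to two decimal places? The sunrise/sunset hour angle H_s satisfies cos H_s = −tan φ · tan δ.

12.05 hours

The sunset hour angle satisfies cos H_s = −tan φ tan δ = -0.0068, giving H_s = 90.39°.
Day length = 2 H_s / 15° h⁻¹ = 180.78° / 15 = 12.052 h.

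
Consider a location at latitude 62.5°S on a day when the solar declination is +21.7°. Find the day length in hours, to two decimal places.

5.35 hours

−tan φ tan δ = −(-1.9210)(0.3979) = 0.7644; H_s = arccos(0.7644) = 40.15°.
Day length = 2 H_s / 15° h⁻¹ = 80.30° / 15 = 5.353 h.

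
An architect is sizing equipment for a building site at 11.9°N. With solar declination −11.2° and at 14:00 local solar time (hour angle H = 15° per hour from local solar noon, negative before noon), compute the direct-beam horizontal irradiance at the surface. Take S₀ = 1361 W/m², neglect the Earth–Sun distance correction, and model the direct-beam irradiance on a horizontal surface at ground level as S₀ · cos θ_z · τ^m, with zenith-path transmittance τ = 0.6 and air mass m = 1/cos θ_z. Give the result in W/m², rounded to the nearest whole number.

565 W/m²

Hour angle H = 15° × (14 − 12) = 30.00°.
cos θ_z = sin(11.9°) sin(-11.2°) + cos(11.9°) cos(-11.2°) cos(30.00°) = -0.0401 + 0.8313 = 0.7912.
Air mass m = 1/cos θ_z = 1/0.7912 = 1.264; τ^m = 0.6^1.264 = 0.5243.
Surface direct beam = 1361 × 0.7912 × 0.5243 = 564.58 W/m².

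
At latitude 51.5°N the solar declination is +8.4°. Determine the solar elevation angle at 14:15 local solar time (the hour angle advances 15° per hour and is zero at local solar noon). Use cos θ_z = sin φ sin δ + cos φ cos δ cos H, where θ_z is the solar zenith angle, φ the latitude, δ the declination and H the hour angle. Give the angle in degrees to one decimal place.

38.8°

Hour angle H = 15° × (14.25 − 12) = 33.75°.
cos θ_z = sin φ sin δ + cos φ cos δ cos H = (0.7826)(0.1461) + (0.6225)(0.9893)(0.8315) = 0.6264.
θ_z = arccos(0.6264) = 51.21°, so the elevation is 90° − 51.21° = 38.79°.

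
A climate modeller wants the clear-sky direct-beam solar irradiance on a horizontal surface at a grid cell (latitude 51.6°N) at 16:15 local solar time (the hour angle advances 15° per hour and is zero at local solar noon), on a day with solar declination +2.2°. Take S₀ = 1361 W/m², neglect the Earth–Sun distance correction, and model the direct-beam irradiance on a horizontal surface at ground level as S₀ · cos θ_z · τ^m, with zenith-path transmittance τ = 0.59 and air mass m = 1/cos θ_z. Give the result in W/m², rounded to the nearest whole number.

Hour angle H = 15° × (16.25 − 12) = 63.75°.
cos θ_z = sin φ sin δ + cos φ cos δ cos H = (0.7837)(0.0384) + (0.6211)(0.9993)(0.4423) = 0.3046.
Air mass m = 1/cos θ_z = 1/0.3046 = 3.283; τ^m = 0.59^3.283 = 0.1769.
Surface direct beam = 1361 × 0.3046 × 0.1769 = 73.34 W/m².

73 W/m²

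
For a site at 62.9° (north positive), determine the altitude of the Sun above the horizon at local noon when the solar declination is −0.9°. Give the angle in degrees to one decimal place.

26.2°

At local solar noon the hour angle is zero, so the elevation is 90° − |φ − δ| = 90° − |62.9° − (-0.9°)| = 90° − 63.8° = 26.2°.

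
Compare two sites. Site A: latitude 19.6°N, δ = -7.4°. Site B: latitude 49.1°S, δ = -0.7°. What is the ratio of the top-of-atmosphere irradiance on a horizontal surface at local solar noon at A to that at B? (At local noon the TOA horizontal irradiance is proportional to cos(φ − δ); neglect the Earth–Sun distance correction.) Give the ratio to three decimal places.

1.342

A: cos θ_z = cos(19.6° − (-7.4°)) = 0.8910.
B: cos θ_z = cos(-49.1° − (-0.7°)) = 0.6639.
Ratio A/B = 0.8910 / 0.6639 = 1.3421.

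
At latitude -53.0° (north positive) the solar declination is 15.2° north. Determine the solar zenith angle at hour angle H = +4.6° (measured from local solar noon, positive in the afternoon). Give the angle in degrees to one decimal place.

68.3°

cos θ_z = sin φ sin δ + cos φ cos δ cos H = (-0.7986)(0.2622) + (0.6018)(0.9650)(0.9968) = 0.3695.
θ_z = arccos(0.3695) = 68.32°.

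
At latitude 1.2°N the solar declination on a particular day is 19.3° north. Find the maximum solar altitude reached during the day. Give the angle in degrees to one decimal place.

At local solar noon the hour angle is zero, so the elevation is 90° − |φ − δ| = 90° − |1.2° − (19.3°)| = 90° − 18.1° = 71.9°.

71.9°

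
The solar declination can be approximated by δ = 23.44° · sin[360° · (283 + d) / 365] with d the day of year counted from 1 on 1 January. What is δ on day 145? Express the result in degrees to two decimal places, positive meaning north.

+20.72°

360 × (283 + 145) / 365 = 422.137°; sin(422.137°) = 0.8841.
δ = 23.44 × 0.8841 = 20.723° ≈ +20.72°.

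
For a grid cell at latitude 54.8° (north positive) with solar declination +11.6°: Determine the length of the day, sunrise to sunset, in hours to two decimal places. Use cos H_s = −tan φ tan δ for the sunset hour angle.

The sunset hour angle satisfies cos H_s = −tan φ tan δ = -0.2910, giving H_s = 106.92°.
Day length = 2 H_s / 15° h⁻¹ = 213.84° / 15 = 14.256 h.

14.26 hours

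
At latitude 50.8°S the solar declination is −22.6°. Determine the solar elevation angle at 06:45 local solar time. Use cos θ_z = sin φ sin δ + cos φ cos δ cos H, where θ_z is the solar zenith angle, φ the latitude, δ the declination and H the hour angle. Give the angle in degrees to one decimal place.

Hour angle H = 15° × (6.75 − 12) = -78.75°.
cos θ_z = sin(-50.8°) sin(-22.6°) + cos(-50.8°) cos(-22.6°) cos(-78.75°) = 0.2978 + 0.1138 = 0.4116.
θ_z = arccos(0.4116) = 65.69°, so the elevation is 90° − 65.69° = 24.31°.

24.3°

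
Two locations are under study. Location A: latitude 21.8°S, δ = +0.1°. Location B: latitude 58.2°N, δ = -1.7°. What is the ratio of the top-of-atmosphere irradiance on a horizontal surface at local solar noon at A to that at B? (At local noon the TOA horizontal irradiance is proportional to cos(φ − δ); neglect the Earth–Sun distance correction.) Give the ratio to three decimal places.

A: cos θ_z = cos(-21.8° − (0.1°)) = 0.9278.
B: cos θ_z = cos(58.2° − (-1.7°)) = 0.5015.
Ratio A/B = 0.9278 / 0.5015 = 1.8500.

1.850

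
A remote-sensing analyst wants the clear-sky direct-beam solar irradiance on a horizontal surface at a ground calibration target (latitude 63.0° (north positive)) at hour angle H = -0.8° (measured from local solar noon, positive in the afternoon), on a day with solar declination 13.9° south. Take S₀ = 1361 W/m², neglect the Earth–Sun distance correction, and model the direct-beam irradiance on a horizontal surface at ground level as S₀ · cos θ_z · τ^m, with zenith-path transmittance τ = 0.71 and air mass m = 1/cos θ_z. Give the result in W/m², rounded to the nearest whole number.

With φ = 63.0°, δ = -13.9°, H = -0.80°: sin φ sin δ = -0.2140, cos φ cos δ cos H = 0.4407, so cos θ_z = 0.2267.
Air mass m = 1/cos θ_z = 1/0.2267 = 4.411; τ^m = 0.71^4.411 = 0.2207.
Surface direct beam = 1361 × 0.2267 × 0.2207 = 68.09 W/m².

68 W/m²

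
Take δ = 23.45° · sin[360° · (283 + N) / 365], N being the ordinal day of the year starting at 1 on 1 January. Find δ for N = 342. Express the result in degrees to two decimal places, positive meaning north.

-22.80°

360 × (283 + 342) / 365 = 616.438°; sin(616.438°) = -0.9721.
δ = 23.45 × -0.9721 = -22.796° ≈ -22.80°.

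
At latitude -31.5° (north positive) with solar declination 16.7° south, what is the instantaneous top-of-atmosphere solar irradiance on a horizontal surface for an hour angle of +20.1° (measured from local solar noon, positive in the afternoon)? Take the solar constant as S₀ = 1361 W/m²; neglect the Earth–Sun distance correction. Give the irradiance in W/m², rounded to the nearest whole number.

cos θ_z = sin(-31.5°) sin(-16.7°) + cos(-31.5°) cos(-16.7°) cos(20.10°) = 0.1501 + 0.7669 = 0.9170.
Top-of-atmosphere irradiance = S₀ cos θ_z = 1361 × 0.9170 = 1248.04 W/m².

1248 W/m²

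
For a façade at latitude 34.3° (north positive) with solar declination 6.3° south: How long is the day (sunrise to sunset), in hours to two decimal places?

11.42 hours

The sunset hour angle satisfies cos H_s = −tan φ tan δ = 0.0753, giving H_s = 85.68°.
Day length = 2 H_s / 15° h⁻¹ = 171.36° / 15 = 11.424 h.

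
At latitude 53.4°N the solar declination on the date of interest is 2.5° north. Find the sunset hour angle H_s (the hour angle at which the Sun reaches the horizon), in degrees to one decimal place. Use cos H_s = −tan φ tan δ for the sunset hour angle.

93.4°

−tan φ tan δ = −(1.3465)(0.0437) = -0.0588; H_s = arccos(-0.0588) = 93.37°.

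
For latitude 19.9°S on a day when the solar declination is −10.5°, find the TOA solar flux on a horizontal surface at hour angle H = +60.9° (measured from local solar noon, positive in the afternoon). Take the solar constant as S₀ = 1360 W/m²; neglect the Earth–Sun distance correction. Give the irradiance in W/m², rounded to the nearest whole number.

cos θ_z = sin φ sin δ + cos φ cos δ cos H = (-0.3404)(-0.1822) + (0.9403)(0.9833)(0.4863) = 0.5117.
Top-of-atmosphere irradiance = S₀ cos θ_z = 1360 × 0.5117 = 695.91 W/m².

696 W/m²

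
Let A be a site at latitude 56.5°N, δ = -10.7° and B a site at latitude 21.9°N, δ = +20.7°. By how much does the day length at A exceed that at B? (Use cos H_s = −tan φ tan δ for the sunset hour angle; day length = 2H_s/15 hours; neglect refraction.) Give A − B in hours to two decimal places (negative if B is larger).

A: H_s = arccos(−tan 56.5° · tan -10.7°) = 73.41°, so 2H_s/15 = 9.7880 h.
B: H_s = arccos(−tan 21.9° · tan 20.7°) = 98.74°, so 2H_s/15 = 13.1653 h.
A − B = 9.7880 − 13.1653 = -3.3773 h.

-3.38 h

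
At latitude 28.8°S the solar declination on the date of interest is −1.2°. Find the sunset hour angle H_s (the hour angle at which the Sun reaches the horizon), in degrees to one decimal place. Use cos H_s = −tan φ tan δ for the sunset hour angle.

90.7°

cos H_s = −tan(-28.8°) · tan(-1.2°) = -0.0115, so H_s = arccos(-0.0115) = 90.66°.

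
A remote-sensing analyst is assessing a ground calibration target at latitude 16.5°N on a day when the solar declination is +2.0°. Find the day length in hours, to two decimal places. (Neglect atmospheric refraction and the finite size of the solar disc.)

12.08 hours

−tan φ tan δ = −(0.2962)(0.0349) = -0.0103; H_s = arccos(-0.0103) = 90.59°.
Day length = 2 H_s / 15° h⁻¹ = 181.18° / 15 = 12.079 h.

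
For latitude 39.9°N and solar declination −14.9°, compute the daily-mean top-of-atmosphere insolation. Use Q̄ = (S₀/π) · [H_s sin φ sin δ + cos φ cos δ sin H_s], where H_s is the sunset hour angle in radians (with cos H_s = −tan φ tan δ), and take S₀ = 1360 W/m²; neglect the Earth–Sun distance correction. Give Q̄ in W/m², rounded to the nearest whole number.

cos H_s = −tan(39.9°) · tan(-14.9°) = 0.2225, so H_s = arccos(0.2225) = 77.14°. In radians, H_s = 1.3463.
H_s sin φ sin δ = 1.3463 × 0.6414 × -0.2571 = -0.2220.
cos φ cos δ sin H_s = 0.7672 × 0.9664 × 0.9749 = 0.7228.
Q̄ = (1360/π) × (-0.2220 + 0.7228) = 432.90 × 0.5008 = 216.80 W/m².

217 W/m²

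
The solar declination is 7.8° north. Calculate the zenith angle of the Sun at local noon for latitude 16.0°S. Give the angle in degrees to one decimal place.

At local solar noon the hour angle is zero, so the zenith angle is |φ − δ| = |-16.0° − (7.8°)| = 23.8°.

23.8°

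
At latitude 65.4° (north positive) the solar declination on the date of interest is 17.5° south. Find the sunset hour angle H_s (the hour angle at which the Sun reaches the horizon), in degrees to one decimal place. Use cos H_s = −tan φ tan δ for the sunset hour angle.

46.5°

−tan φ tan δ = −(2.1842)(-0.3153) = 0.6887; H_s = arccos(0.6887) = 46.47°.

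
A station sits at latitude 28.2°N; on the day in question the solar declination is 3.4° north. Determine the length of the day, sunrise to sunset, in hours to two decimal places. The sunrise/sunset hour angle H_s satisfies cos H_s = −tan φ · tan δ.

cos H_s = −tan(28.2°) · tan(3.4°) = -0.0319, so H_s = arccos(-0.0319) = 91.83°.
Day length = 2 H_s / 15° h⁻¹ = 183.66° / 15 = 12.244 h.

12.24 hours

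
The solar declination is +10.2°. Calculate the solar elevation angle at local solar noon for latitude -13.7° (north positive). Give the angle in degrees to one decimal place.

66.1°

At local solar noon the hour angle is zero, so the elevation is 90° − |φ − δ| = 90° − |-13.7° − (10.2°)| = 90° − 23.9° = 66.1°.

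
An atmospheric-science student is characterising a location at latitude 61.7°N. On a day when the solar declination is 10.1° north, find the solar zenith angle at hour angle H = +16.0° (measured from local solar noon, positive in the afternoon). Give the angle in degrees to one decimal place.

cos θ_z = sin(61.7°) sin(10.1°) + cos(61.7°) cos(10.1°) cos(16.00°) = 0.1544 + 0.4487 = 0.6031.
θ_z = arccos(0.6031) = 52.91°.

52.9°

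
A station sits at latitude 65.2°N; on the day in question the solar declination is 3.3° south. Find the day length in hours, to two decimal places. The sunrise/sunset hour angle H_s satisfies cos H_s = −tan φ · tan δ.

11.04 hours

The sunset hour angle satisfies cos H_s = −tan φ tan δ = 0.1248, giving H_s = 82.83°.
Day length = 2 H_s / 15° h⁻¹ = 165.66° / 15 = 11.044 h.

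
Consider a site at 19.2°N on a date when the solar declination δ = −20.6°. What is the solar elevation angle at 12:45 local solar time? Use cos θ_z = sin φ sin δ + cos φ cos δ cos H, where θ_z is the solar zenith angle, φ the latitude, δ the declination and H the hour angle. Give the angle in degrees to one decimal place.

Hour angle H = 15° × (12.75 − 12) = 11.25°.
cos θ_z = sin(19.2°) sin(-20.6°) + cos(19.2°) cos(-20.6°) cos(11.25°) = -0.1157 + 0.8670 = 0.7513.
θ_z = arccos(0.7513) = 41.30°, so the elevation is 90° − 41.30° = 48.70°.

48.7°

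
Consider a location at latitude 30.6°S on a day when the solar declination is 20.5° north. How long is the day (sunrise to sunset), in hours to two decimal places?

10.30 hours

The sunset hour angle satisfies cos H_s = −tan φ tan δ = 0.2211, giving H_s = 77.23°.
Day length = 2 H_s / 15° h⁻¹ = 154.46° / 15 = 10.297 h.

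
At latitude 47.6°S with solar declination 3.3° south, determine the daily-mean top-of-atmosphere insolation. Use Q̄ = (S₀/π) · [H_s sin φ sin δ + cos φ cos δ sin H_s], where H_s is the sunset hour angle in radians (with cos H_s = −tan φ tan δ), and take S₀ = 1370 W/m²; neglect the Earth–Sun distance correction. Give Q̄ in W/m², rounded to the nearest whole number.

323 W/m²

The sunset hour angle satisfies cos H_s = −tan φ tan δ = -0.0631, giving H_s = 93.62°. In radians, H_s = 1.6340.
H_s sin φ sin δ = 1.6340 × -0.7385 × -0.0576 = 0.0695.
cos φ cos δ sin H_s = 0.6743 × 0.9983 × 0.9980 = 0.6718.
Q̄ = (1370/π) × (0.0695 + 0.6718) = 436.08 × 0.7413 = 323.27 W/m².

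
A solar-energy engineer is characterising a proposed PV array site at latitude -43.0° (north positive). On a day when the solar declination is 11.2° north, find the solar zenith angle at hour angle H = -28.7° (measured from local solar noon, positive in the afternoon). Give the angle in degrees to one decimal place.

cos θ_z = sin(-43.0°) sin(11.2°) + cos(-43.0°) cos(11.2°) cos(-28.70°) = -0.1325 + 0.6293 = 0.4968.
θ_z = arccos(0.4968) = 60.21°.

60.2°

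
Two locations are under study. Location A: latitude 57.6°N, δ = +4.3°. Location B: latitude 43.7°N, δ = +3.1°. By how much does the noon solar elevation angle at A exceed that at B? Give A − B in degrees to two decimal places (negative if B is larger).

A: 90° − |57.6 − (4.3)| = 36.70°.
B: 90° − |43.7 − (3.1)| = 49.40°.
A − B = 36.70 − 49.40 = -12.70°.

-12.70°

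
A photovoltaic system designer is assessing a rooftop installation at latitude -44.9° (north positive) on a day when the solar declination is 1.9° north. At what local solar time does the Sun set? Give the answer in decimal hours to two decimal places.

17.87 h

−tan φ tan δ = −(-0.9965)(0.0332) = 0.0331; H_s = arccos(0.0331) = 88.10°.
Sunset is at 12 + H_s/15 = 12 + 5.873 = 17.873 h local solar time.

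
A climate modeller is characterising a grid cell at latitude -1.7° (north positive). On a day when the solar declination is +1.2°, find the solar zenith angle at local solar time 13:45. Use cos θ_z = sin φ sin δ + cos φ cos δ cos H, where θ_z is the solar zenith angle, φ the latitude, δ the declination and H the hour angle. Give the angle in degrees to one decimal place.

26.4°

Hour angle H = 15° × (13.75 − 12) = 26.25°.
With φ = -1.7°, δ = 1.2°, H = 26.25°: sin φ sin δ = -0.0006, cos φ cos δ cos H = 0.8963, so cos θ_z = 0.8957.
θ_z = arccos(0.8957) = 26.40°.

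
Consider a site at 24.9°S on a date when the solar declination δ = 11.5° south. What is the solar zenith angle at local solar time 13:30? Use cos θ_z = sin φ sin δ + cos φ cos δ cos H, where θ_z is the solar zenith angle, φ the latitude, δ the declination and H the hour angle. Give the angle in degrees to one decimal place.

25.2°

Hour angle H = 15° × (13.5 − 12) = 22.50°.
With φ = -24.9°, δ = -11.5°, H = 22.50°: sin φ sin δ = 0.0839, cos φ cos δ cos H = 0.8212, so cos θ_z = 0.9051.
θ_z = arccos(0.9051) = 25.16°.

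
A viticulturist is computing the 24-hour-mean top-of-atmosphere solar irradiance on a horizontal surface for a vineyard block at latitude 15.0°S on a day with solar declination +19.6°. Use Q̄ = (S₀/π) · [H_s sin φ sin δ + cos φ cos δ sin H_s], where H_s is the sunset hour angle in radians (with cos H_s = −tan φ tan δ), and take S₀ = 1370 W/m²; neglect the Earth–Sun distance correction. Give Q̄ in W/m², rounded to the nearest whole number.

339 W/m²

cos H_s = −tan(-15.0°) · tan(19.6°) = 0.0954, so H_s = arccos(0.0954) = 84.53°. In radians, H_s = 1.4753.
H_s sin φ sin δ = 1.4753 × -0.2588 × 0.3355 = -0.1281.
cos φ cos δ sin H_s = 0.9659 × 0.9421 × 0.9954 = 0.9058.
Q̄ = (1370/π) × (-0.1281 + 0.9058) = 436.08 × 0.7777 = 339.14 W/m².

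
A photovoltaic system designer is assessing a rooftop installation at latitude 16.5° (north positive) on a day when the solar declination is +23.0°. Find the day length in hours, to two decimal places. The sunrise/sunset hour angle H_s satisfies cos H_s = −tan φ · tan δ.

12.96 hours

cos H_s = −tan(16.5°) · tan(23.0°) = -0.1257, so H_s = arccos(-0.1257) = 97.22°.
Day length = 2 H_s / 15° h⁻¹ = 194.44° / 15 = 12.963 h.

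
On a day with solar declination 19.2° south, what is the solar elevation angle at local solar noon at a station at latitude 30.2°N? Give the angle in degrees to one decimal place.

At local solar noon the hour angle is zero, so the elevation is 90° − |φ − δ| = 90° − |30.2° − (-19.2°)| = 90° − 49.4° = 40.6°.

40.6°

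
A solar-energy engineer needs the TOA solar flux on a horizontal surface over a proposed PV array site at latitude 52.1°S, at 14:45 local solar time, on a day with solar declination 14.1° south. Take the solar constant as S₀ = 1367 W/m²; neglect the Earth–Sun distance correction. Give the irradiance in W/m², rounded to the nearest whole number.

875 W/m²

Hour angle H = 15° × (14.75 − 12) = 41.25°.
cos θ_z = sin(-52.1°) sin(-14.1°) + cos(-52.1°) cos(-14.1°) cos(41.25°) = 0.1922 + 0.4479 = 0.6401.
Top-of-atmosphere irradiance = S₀ cos θ_z = 1367 × 0.6401 = 875.02 W/m².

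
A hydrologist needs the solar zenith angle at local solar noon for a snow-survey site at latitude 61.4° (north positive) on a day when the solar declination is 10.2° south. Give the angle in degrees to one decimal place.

At local solar noon the hour angle is zero, so the zenith angle is |φ − δ| = |61.4° − (-10.2°)| = 71.6°.

71.6°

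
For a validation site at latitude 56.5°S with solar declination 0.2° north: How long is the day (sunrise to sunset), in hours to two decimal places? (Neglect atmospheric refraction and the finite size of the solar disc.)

11.96 hours

cos H_s = −tan(-56.5°) · tan(0.2°) = 0.0053, so H_s = arccos(0.0053) = 89.70°.
Day length = 2 H_s / 15° h⁻¹ = 179.40° / 15 = 11.960 h.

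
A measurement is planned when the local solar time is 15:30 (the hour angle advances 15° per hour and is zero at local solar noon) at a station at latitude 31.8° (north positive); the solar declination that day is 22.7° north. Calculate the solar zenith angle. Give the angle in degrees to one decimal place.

47.1°

Hour angle H = 15° × (15.5 − 12) = 52.50°.
With φ = 31.8°, δ = 22.7°, H = 52.50°: sin φ sin δ = 0.2034, cos φ cos δ cos H = 0.4773, so cos θ_z = 0.6807.
θ_z = arccos(0.6807) = 47.10°.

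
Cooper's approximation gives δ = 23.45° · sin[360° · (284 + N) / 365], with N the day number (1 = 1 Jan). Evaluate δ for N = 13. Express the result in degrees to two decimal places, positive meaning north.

360 × (284 + 13) / 365 = 292.932°; sin(292.932°) = -0.9210.
δ = 23.45 × -0.9210 = -21.597° ≈ -21.60°.

-21.60°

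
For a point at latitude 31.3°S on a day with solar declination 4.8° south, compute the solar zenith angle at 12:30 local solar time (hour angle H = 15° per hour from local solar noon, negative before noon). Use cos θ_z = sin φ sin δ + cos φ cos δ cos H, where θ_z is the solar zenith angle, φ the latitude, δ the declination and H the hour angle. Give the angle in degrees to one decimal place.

Hour angle H = 15° × (12.5 − 12) = 7.50°.
With φ = -31.3°, δ = -4.8°, H = 7.50°: sin φ sin δ = 0.0435, cos φ cos δ cos H = 0.8442, so cos θ_z = 0.8877.
θ_z = arccos(0.8877) = 27.41°.

27.4°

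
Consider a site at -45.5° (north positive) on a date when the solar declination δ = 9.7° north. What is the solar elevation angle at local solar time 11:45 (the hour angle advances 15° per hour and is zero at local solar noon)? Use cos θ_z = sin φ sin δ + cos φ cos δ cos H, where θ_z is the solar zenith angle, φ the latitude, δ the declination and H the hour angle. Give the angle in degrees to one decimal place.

34.7°

Hour angle H = 15° × (11.75 − 12) = -3.75°.
cos θ_z = sin φ sin δ + cos φ cos δ cos H = (-0.7133)(0.1685) + (0.7009)(0.9857)(0.9979) = 0.5692.
θ_z = arccos(0.5692) = 55.31°, so the elevation is 90° − 55.31° = 34.69°.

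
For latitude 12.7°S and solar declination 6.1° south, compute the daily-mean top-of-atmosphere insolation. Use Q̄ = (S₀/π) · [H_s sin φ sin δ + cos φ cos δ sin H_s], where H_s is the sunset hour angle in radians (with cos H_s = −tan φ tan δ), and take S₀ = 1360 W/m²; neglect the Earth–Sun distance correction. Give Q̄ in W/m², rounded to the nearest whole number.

cos H_s = −tan(-12.7°) · tan(-6.1°) = -0.0241, so H_s = arccos(-0.0241) = 91.38°. In radians, H_s = 1.5949.
H_s sin φ sin δ = 1.5949 × -0.2198 × -0.1063 = 0.0373.
cos φ cos δ sin H_s = 0.9755 × 0.9943 × 0.9997 = 0.9696.
Q̄ = (1360/π) × (0.0373 + 0.9696) = 432.90 × 1.0069 = 435.89 W/m².

436 W/m²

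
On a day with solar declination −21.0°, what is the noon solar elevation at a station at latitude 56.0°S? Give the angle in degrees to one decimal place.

At local solar noon the hour angle is zero, so the elevation is 90° − |φ − δ| = 90° − |-56.0° − (-21.0°)| = 90° − 35.0° = 55.0°.

55.0°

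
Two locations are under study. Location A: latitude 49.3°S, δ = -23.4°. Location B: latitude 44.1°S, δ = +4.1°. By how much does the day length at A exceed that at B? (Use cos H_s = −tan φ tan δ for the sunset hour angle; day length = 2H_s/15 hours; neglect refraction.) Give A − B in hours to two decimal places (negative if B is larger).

+4.56 h

A: H_s = arccos(−tan -49.3° · tan -23.4°) = 120.21°, so 2H_s/15 = 16.0280 h.
B: H_s = arccos(−tan -44.1° · tan 4.1°) = 86.02°, so 2H_s/15 = 11.4693 h.
A − B = 16.0280 − 11.4693 = 4.5587 h.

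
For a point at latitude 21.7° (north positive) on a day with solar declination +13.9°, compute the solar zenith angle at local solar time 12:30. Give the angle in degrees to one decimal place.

Hour angle H = 15° × (12.5 − 12) = 7.50°.
cos θ_z = sin φ sin δ + cos φ cos δ cos H = (0.3697)(0.2402) + (0.9291)(0.9707)(0.9914) = 0.9829.
θ_z = arccos(0.9829) = 10.61°.

10.6°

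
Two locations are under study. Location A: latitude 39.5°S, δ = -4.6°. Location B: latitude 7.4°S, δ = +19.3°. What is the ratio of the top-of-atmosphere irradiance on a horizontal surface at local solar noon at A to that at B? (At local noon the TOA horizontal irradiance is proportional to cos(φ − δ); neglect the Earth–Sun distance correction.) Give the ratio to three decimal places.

A: cos θ_z = cos(-39.5° − (-4.6°)) = 0.8202.
B: cos θ_z = cos(-7.4° − (19.3°)) = 0.8934.
Ratio A/B = 0.8202 / 0.8934 = 0.9181.

0.918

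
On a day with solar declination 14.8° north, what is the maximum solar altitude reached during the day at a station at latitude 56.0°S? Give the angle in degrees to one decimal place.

19.2°

At local solar noon the hour angle is zero, so the elevation is 90° − |φ − δ| = 90° − |-56.0° − (14.8°)| = 90° − 70.8° = 19.2°.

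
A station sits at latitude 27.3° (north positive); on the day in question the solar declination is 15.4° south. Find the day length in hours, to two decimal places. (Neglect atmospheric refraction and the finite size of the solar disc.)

The sunset hour angle satisfies cos H_s = −tan φ tan δ = 0.1422, giving H_s = 81.82°.
Day length = 2 H_s / 15° h⁻¹ = 163.64° / 15 = 10.909 h.

10.91 hours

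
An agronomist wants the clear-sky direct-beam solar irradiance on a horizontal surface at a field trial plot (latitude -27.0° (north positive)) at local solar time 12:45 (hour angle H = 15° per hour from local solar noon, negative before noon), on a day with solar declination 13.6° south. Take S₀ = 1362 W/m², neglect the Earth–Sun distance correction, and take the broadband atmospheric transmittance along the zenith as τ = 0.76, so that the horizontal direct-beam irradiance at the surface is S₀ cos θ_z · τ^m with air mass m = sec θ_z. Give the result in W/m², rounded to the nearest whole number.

977 W/m²

Hour angle H = 15° × (12.75 − 12) = 11.25°.
cos θ_z = sin φ sin δ + cos φ cos δ cos H = (-0.4540)(-0.2351) + (0.8910)(0.9720)(0.9808) = 0.9562.
Air mass m = 1/cos θ_z = 1/0.9562 = 1.046; τ^m = 0.76^1.046 = 0.7505.
Surface direct beam = 1362 × 0.9562 × 0.7505 = 977.41 W/m².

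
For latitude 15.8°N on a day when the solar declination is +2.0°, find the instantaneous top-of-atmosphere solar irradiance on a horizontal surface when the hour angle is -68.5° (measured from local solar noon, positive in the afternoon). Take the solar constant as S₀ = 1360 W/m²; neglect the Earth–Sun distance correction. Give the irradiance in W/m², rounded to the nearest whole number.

cos θ_z = sin φ sin δ + cos φ cos δ cos H = (0.2723)(0.0349) + (0.9622)(0.9994)(0.3665) = 0.3619.
Top-of-atmosphere irradiance = S₀ cos θ_z = 1360 × 0.3619 = 492.18 W/m².

492 W/m²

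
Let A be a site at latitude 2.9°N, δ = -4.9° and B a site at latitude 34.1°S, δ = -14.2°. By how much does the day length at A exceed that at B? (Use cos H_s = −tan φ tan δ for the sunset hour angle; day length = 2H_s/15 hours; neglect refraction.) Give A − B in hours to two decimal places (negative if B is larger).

A: H_s = arccos(−tan 2.9° · tan -4.9°) = 89.75°, so 2H_s/15 = 11.9667 h.
B: H_s = arccos(−tan -34.1° · tan -14.2°) = 99.86°, so 2H_s/15 = 13.3147 h.
A − B = 11.9667 − 13.3147 = -1.3480 h.

-1.35 h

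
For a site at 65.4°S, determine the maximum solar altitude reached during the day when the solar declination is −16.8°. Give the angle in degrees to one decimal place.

41.4°

At local solar noon the hour angle is zero, so the elevation is 90° − |φ − δ| = 90° − |-65.4° − (-16.8°)| = 90° − 48.6° = 41.4°.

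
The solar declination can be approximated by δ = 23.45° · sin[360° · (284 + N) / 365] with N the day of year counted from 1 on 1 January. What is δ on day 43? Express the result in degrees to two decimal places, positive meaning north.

-14.27°

360 × (284 + 43) / 365 = 322.521°; sin(322.521°) = -0.6085.
δ = 23.45 × -0.6085 = -14.269° ≈ -14.27°.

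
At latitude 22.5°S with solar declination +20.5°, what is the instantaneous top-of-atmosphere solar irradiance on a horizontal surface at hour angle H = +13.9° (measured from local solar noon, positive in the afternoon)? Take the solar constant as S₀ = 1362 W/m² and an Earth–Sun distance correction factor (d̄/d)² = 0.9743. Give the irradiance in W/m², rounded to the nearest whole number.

With φ = -22.5°, δ = 20.5°, H = 13.90°: sin φ sin δ = -0.1340, cos φ cos δ cos H = 0.8400, so cos θ_z = 0.7060.
Top-of-atmosphere irradiance = S₀ (d̄/d)² cos θ_z = 1362 × 0.9743 × 0.7060 = 936.86 W/m².

937 W/m²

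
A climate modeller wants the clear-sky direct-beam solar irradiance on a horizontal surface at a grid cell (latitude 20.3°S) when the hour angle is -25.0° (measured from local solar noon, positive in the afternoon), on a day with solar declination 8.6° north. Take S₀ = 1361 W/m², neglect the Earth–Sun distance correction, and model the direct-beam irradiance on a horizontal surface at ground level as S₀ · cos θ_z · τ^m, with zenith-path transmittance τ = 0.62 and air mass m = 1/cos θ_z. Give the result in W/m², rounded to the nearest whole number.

585 W/m²

With φ = -20.3°, δ = 8.6°, H = -25.00°: sin φ sin δ = -0.0519, cos φ cos δ cos H = 0.8405, so cos θ_z = 0.7886.
Air mass m = 1/cos θ_z = 1/0.7886 = 1.268; τ^m = 0.62^1.268 = 0.5454.
Surface direct beam = 1361 × 0.7886 × 0.5454 = 585.37 W/m².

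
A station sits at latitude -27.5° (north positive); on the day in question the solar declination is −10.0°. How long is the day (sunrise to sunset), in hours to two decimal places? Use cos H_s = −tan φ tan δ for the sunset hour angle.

−tan φ tan δ = −(-0.5206)(-0.1763) = -0.0918; H_s = arccos(-0.0918) = 95.27°.
Day length = 2 H_s / 15° h⁻¹ = 190.54° / 15 = 12.703 h.

12.70 hours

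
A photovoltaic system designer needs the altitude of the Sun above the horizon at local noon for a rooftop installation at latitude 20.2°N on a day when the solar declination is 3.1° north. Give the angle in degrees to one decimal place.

At local solar noon the hour angle is zero, so the elevation is 90° − |φ − δ| = 90° − |20.2° − (3.1°)| = 90° − 17.1° = 72.9°.

72.9°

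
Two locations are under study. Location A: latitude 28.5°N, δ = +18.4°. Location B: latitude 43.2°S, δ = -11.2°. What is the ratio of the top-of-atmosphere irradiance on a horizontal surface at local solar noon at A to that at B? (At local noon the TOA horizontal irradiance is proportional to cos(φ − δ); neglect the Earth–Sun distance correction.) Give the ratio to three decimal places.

A: cos θ_z = cos(28.5° − (18.4°)) = 0.9845.
B: cos θ_z = cos(-43.2° − (-11.2°)) = 0.8480.
Ratio A/B = 0.9845 / 0.8480 = 1.1610.

1.161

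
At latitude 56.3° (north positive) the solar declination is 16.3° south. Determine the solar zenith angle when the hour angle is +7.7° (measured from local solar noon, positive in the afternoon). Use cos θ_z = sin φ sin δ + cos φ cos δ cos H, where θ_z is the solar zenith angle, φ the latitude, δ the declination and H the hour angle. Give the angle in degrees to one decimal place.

72.9°

cos θ_z = sin φ sin δ + cos φ cos δ cos H = (0.8320)(-0.2807) + (0.5548)(0.9598)(0.9910) = 0.2942.
θ_z = arccos(0.2942) = 72.89°.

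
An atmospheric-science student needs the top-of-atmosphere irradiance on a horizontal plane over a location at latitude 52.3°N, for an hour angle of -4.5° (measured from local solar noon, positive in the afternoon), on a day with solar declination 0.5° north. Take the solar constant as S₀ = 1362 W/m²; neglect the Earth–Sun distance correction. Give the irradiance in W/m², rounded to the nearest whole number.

840 W/m²

With φ = 52.3°, δ = 0.5°, H = -4.50°: sin φ sin δ = 0.0069, cos φ cos δ cos H = 0.6096, so cos θ_z = 0.6165.
Top-of-atmosphere irradiance = S₀ cos θ_z = 1362 × 0.6165 = 839.67 W/m².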